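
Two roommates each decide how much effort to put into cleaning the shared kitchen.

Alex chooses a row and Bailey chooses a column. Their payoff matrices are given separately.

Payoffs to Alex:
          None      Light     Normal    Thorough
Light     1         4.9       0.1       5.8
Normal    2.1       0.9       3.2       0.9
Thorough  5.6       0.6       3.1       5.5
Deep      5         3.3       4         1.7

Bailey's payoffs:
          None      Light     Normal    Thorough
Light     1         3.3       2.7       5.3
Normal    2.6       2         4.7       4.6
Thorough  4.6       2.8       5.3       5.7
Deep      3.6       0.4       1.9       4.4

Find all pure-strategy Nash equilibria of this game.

Check each profile: it is a Nash equilibrium iff no player can strictly gain by switching unilaterally.
(Light, None): Alex can switch to Normal (1 → 2.1). Not NE.
(Light, Light): Bailey can switch to Thorough (3.3 → 5.3). Not NE.
(Light, Normal): Alex can switch to Normal (0.1 → 3.2). Not NE.
(Light, Thorough): Alex gets 5.8, best alternative 5.5; Bailey gets 5.3, best alternative 3.3. No profitable deviation — NE.
(Normal, None): Alex can switch to Thorough (2.1 → 5.6). Not NE.
(Normal, Light): Alex can switch to Light (0.9 → 4.9). Not NE.
(Normal, Normal): Alex can switch to Deep (3.2 → 4). Not NE.
(Normal, Thorough): Alex can switch to Light (0.9 → 5.8). Not NE.
(Thorough, None): Bailey can switch to Normal (4.6 → 5.3). Not NE.
(Thorough, Light): Alex can switch to Light (0.6 → 4.9). Not NE.
(Thorough, Normal): Alex can switch to Normal (3.1 → 3.2). Not NE.
(The remaining 5 profiles each have a profitable deviation by the same check.)

The unique pure-strategy Nash equilibrium is (Light, Thorough).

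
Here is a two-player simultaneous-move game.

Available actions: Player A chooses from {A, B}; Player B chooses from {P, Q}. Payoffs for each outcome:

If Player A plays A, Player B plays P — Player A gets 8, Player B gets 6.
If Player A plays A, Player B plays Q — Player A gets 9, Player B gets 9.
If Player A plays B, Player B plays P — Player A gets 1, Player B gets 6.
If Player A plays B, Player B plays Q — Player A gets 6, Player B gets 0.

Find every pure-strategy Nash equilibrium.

Check each profile: it is a Nash equilibrium iff no player can strictly gain by switching unilaterally.
(A, P): Player B can switch to Q (6 → 9). Not NE.
(A, Q): Player A gets 9, best alternative 6; Player B gets 9, best alternative 6. No profitable deviation — NE.
(B, P): Player A can switch to A (1 → 8). Not NE.
(B, Q): Player A can switch to A (6 → 9). Not NE.

(A, Q)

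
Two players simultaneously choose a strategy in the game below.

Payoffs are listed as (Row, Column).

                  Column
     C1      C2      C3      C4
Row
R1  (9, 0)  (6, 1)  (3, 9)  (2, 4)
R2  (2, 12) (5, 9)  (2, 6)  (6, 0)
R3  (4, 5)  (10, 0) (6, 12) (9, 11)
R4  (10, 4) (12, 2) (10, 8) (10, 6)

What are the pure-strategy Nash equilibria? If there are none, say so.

For each player, find the best response to each opponent profile; mutual best responses are the pure NE.
Row against C1: payoffs 9, 2, 4, 10 → best response R4.
Row against C2: payoffs 6, 5, 10, 12 → best response R4.
Row against C3: payoffs 3, 2, 6, 10 → best response R4.
Row against C4: payoffs 2, 6, 9, 10 → best response R4.
Column against R1: payoffs 0, 1, 9, 4 → best response C3.
Column against R2: payoffs 12, 9, 6, 0 → best response C1.
Column against R3: payoffs 5, 0, 12, 11 → best response C3.
Column against R4: payoffs 4, 2, 8, 6 → best response C3.
Mutual best responses: (R4, C3).

The unique pure-strategy Nash equilibrium is (R4, C3).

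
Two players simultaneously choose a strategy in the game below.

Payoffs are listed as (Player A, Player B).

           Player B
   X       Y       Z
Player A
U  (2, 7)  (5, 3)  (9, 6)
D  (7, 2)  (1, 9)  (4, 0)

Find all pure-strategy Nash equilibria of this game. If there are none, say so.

Player A against X: payoffs 2, 7 → best response D.
Player A against Y: payoffs 5, 1 → best response U.
Player A against Z: payoffs 9, 4 → best response U.
Player B against U: payoffs 7, 3, 6 → best response X.
Player B against D: payoffs 2, 9, 0 → best response Y.
No profile is a mutual best response for all players.

No pure-strategy Nash equilibrium.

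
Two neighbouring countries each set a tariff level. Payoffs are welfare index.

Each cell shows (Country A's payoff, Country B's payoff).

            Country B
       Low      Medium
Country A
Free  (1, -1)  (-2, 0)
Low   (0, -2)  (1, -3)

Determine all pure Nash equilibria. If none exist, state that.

(Free, Low): Country B can switch to Medium (-1 → 0). Not NE.
(Free, Medium): Country A can switch to Low (-2 → 1). Not NE.
(Low, Low): Country A can switch to Free (0 → 1). Not NE.
(Low, Medium): Country B can switch to Low (-3 → -2). Not NE.

none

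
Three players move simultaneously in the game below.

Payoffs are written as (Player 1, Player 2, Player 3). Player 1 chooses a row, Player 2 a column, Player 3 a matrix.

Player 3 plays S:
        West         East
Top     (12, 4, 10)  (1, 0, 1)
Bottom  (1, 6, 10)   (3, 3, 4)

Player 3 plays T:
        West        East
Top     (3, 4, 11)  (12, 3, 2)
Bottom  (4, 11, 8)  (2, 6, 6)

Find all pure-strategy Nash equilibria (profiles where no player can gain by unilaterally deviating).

none

For each player, find the best response to each opponent profile; mutual best responses are the pure NE.
Player 1 against (West, S): payoffs 12, 1 → best response Top.
Player 1 against (West, T): payoffs 3, 4 → best response Bottom.
Player 1 against (East, S): payoffs 1, 3 → best response Bottom.
Player 1 against (East, T): payoffs 12, 2 → best response Top.
Player 2 against (Top, S): payoffs 4, 0 → best response West.
Player 2 against (Top, T): payoffs 4, 3 → best response West.
Player 2 against (Bottom, S): payoffs 6, 3 → best response West.
Player 2 against (Bottom, T): payoffs 11, 6 → best response West.
Player 3 against (Top, West): payoffs 10, 11 → best response T.
Player 3 against (Top, East): payoffs 1, 2 → best response T.
Player 3 against (Bottom, West): payoffs 10, 8 → best response S.
Player 3 against (Bottom, East): payoffs 4, 6 → best response T.
No profile is a mutual best response for all players.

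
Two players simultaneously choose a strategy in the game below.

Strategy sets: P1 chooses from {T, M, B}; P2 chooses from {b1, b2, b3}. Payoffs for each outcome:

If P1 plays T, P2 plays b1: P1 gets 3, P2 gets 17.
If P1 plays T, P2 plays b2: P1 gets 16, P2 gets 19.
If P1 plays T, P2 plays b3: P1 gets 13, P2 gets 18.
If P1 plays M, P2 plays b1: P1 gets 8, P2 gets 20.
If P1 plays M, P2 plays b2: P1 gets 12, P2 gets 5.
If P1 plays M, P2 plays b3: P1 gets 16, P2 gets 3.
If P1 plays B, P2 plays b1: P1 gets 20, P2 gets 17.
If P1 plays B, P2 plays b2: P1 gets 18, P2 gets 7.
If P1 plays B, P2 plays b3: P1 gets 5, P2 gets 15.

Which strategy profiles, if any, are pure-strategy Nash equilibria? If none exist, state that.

P1 against b1: payoffs 3, 8, 20 → best response B.
P1 against b2: payoffs 16, 12, 18 → best response B.
P1 against b3: payoffs 13, 16, 5 → best response M.
P2 against T: payoffs 17, 19, 18 → best response b2.
P2 against M: payoffs 20, 5, 3 → best response b1.
P2 against B: payoffs 17, 7, 15 → best response b1.
Mutual best responses: (B, b1).

The unique pure-strategy Nash equilibrium is (B, b1).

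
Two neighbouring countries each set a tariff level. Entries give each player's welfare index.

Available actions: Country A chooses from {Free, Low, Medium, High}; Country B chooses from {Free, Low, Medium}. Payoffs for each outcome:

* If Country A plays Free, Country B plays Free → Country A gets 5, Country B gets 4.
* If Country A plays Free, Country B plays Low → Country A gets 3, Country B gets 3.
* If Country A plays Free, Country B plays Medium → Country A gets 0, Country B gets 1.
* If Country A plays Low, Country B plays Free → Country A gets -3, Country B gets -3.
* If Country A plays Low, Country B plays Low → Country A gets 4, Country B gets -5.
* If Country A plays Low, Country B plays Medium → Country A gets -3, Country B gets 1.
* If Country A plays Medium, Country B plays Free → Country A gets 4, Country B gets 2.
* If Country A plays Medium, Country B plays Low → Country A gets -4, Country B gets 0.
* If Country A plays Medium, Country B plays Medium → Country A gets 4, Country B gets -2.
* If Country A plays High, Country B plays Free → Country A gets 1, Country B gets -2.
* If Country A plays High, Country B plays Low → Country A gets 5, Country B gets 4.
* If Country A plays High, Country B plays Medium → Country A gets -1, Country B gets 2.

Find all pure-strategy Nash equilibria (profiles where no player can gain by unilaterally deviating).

Country A against Free: payoffs 5, -3, 4, 1 → best response Free.
Country A against Low: payoffs 3, 4, -4, 5 → best response High.
Country A against Medium: payoffs 0, -3, 4, -1 → best response Medium.
Country B against Free: payoffs 4, 3, 1 → best response Free.
Country B against Low: payoffs -3, -5, 1 → best response Medium.
Country B against Medium: payoffs 2, 0, -2 → best response Free.
Country B against High: payoffs -2, 4, 2 → best response Low.
Mutual best responses: (Free, Free); (High, Low).

The pure Nash equilibria are (Free, Free) and (High, Low).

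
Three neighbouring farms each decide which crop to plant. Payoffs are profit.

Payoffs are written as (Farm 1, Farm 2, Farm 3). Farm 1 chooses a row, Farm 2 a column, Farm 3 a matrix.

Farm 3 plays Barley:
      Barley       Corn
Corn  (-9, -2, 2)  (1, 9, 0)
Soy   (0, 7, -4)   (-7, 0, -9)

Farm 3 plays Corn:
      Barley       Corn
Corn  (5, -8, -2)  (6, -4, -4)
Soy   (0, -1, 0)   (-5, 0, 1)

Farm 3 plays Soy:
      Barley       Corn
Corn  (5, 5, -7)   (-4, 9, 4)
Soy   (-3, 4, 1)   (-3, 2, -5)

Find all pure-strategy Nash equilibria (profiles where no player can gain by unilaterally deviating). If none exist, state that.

This game has no pure Nash equilibrium.

(Corn, Barley, Barley): Farm 1 can switch to Soy (-9 → 0). Not NE.
(Corn, Barley, Corn): Farm 2 can switch to Corn (-8 → -4). Not NE.
(Corn, Barley, Soy): Farm 2 can switch to Corn (5 → 9). Not NE.
(Corn, Corn, Barley): Farm 3 can switch to Soy (0 → 4). Not NE.
(Corn, Corn, Corn): Farm 3 can switch to Barley (-4 → 0). Not NE.
(Corn, Corn, Soy): Farm 1 can switch to Soy (-4 → -3). Not NE.
(The remaining 6 profiles each have a profitable deviation by the same check.)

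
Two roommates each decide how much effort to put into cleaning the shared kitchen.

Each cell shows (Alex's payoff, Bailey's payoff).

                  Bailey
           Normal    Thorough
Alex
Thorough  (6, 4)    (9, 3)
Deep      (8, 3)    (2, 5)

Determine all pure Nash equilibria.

(Thorough, Normal): Alex can switch to Deep (6 → 8). Not NE.
(Thorough, Thorough): Bailey can switch to Normal (3 → 4). Not NE.
(Deep, Normal): Bailey can switch to Thorough (3 → 5). Not NE.
(Deep, Thorough): Alex can switch to Thorough (2 → 9). Not NE.

There is no pure-strategy Nash equilibrium.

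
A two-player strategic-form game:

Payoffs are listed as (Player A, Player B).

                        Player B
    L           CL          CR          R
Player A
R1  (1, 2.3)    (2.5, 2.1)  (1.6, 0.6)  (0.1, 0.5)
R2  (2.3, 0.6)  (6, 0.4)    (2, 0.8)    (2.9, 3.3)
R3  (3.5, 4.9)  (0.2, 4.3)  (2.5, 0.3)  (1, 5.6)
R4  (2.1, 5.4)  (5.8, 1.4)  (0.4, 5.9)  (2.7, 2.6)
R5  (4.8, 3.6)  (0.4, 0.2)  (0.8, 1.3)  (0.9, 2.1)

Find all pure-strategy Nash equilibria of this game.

The pure Nash equilibria are (R2, R); (R5, L).

(R1, L): Player A can switch to R2 (1 → 2.3). Not NE.
(R1, CL): Player A can switch to R2 (2.5 → 6). Not NE.
(R1, CR): Player A can switch to R2 (1.6 → 2). Not NE.
(R1, R): Player A can switch to R2 (0.1 → 2.9). Not NE.
(R2, L): Player A can switch to R3 (2.3 → 3.5). Not NE.
(R2, CL): Player B can switch to L (0.4 → 0.6). Not NE.
(R2, CR): Player A can switch to R3 (2 → 2.5). Not NE.
(R2, R): Player A gets 2.9, best alternative 2.7; Player B gets 3.3, best alternative 0.8. No profitable deviation — NE.
(R3, L): Player A can switch to R5 (3.5 → 4.8). Not NE.
(R5, L): Player A gets 4.8, best alternative 3.5; Player B gets 3.6, best alternative 2.1. No profitable deviation — NE.
(The remaining 10 profiles each have a profitable deviation by the same check.)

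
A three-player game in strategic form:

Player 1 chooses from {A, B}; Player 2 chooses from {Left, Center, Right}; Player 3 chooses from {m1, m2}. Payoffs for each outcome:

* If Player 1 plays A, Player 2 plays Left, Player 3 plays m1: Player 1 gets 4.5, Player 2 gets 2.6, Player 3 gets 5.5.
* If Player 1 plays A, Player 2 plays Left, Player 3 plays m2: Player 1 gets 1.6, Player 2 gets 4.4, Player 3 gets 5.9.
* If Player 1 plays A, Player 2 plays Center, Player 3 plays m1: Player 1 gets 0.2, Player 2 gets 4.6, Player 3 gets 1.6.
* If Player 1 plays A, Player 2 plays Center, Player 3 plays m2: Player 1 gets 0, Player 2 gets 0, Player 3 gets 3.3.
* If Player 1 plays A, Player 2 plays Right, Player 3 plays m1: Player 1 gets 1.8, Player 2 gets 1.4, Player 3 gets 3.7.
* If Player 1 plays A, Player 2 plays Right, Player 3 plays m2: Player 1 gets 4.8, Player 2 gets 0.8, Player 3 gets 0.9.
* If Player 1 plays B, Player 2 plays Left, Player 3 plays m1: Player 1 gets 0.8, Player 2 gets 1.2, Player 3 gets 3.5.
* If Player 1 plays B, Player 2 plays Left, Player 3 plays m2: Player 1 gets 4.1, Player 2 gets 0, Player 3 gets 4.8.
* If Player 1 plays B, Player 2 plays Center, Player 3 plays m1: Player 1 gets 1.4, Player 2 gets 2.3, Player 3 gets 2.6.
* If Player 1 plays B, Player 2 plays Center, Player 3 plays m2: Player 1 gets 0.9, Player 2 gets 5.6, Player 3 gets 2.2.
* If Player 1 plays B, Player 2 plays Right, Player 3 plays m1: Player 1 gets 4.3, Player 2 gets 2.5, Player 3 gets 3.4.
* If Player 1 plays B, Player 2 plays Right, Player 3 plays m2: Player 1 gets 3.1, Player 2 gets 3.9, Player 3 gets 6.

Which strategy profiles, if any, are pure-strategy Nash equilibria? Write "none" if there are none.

Player 1 against (Left, m1): payoffs 4.5, 0.8 → best response A.
Player 1 against (Left, m2): payoffs 1.6, 4.1 → best response B.
Player 1 against (Center, m1): payoffs 0.2, 1.4 → best response B.
Player 1 against (Center, m2): payoffs 0, 0.9 → best response B.
Player 1 against (Right, m1): payoffs 1.8, 4.3 → best response B.
Player 1 against (Right, m2): payoffs 4.8, 3.1 → best response A.
Player 2 against (A, m1): payoffs 2.6, 4.6, 1.4 → best response Center.
Player 2 against (A, m2): payoffs 4.4, 0, 0.8 → best response Left.
Player 2 against (B, m1): payoffs 1.2, 2.3, 2.5 → best response Right.
Player 2 against (B, m2): payoffs 0, 5.6, 3.9 → best response Center.
Player 3 against (A, Left): payoffs 5.5, 5.9 → best response m2.
Player 3 against (A, Center): payoffs 1.6, 3.3 → best response m2.
Player 3 against (A, Right): payoffs 3.7, 0.9 → best response m1.
Player 3 against (B, Left): payoffs 3.5, 4.8 → best response m2.
Player 3 against (B, Center): payoffs 2.6, 2.2 → best response m1.
Player 3 against (B, Right): payoffs 3.4, 6 → best response m2.
No profile is a mutual best response for all players.

This game has no pure Nash equilibrium.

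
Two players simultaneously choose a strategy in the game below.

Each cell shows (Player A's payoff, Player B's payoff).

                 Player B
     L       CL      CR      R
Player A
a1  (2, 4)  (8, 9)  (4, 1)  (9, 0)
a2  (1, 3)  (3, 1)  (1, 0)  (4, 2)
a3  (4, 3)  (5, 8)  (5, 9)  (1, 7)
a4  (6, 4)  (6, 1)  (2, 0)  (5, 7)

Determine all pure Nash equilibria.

Player A against L: payoffs 2, 1, 4, 6 → best response a4.
Player A against CL: payoffs 8, 3, 5, 6 → best response a1.
Player A against CR: payoffs 4, 1, 5, 2 → best response a3.
Player A against R: payoffs 9, 4, 1, 5 → best response a1.
Player B against a1: payoffs 4, 9, 1, 0 → best response CL.
Player B against a2: payoffs 3, 1, 0, 2 → best response L.
Player B against a3: payoffs 3, 8, 9, 7 → best response CR.
Player B against a4: payoffs 4, 1, 0, 7 → best response R.
Mutual best responses: (a1, CL); (a3, CR).

Pure-strategy Nash equilibria: (a1, CL); (a3, CR)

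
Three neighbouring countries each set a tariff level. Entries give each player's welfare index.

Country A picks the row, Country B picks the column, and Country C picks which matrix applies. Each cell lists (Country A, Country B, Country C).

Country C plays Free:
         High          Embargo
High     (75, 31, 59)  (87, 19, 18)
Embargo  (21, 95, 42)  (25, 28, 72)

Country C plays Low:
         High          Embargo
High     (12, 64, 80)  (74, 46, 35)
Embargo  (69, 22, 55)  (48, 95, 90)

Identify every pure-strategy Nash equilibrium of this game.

For each strategy profile, look for a profitable unilateral deviation.
(High, High, Free): Country C can switch to Low (59 → 80). Not NE.
(High, High, Low): Country A can switch to Embargo (12 → 69). Not NE.
(High, Embargo, Free): Country B can switch to High (19 → 31). Not NE.
(High, Embargo, Low): Country B can switch to High (46 → 64). Not NE.
(Embargo, High, Free): Country A can switch to High (21 → 75). Not NE.
(Embargo, High, Low): Country B can switch to Embargo (22 → 95). Not NE.
(Embargo, Embargo, Free): Country A can switch to High (25 → 87). Not NE.
(Embargo, Embargo, Low): Country A can switch to High (48 → 74). Not NE.

This game has no pure Nash equilibrium.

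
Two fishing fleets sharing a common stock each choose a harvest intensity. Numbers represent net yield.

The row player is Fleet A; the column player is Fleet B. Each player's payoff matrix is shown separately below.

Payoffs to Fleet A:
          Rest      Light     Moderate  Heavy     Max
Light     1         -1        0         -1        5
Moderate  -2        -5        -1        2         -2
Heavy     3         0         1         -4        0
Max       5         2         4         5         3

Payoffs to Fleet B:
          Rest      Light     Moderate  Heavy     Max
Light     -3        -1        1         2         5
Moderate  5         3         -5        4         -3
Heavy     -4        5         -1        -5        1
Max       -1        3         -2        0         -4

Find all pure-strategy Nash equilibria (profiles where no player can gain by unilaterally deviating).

Fleet A against Rest: payoffs 1, -2, 3, 5 → best response Max.
Fleet A against Light: payoffs -1, -5, 0, 2 → best response Max.
Fleet A against Moderate: payoffs 0, -1, 1, 4 → best response Max.
Fleet A against Heavy: payoffs -1, 2, -4, 5 → best response Max.
Fleet A against Max: payoffs 5, -2, 0, 3 → best response Light.
Fleet B against Light: payoffs -3, -1, 1, 2, 5 → best response Max.
Fleet B against Moderate: payoffs 5, 3, -5, 4, -3 → best response Rest.
Fleet B against Heavy: payoffs -4, 5, -1, -5, 1 → best response Light.
Fleet B against Max: payoffs -1, 3, -2, 0, -4 → best response Light.
Mutual best responses: (Light, Max); (Max, Light).

The pure Nash equilibria are (Light, Max), (Max, Light).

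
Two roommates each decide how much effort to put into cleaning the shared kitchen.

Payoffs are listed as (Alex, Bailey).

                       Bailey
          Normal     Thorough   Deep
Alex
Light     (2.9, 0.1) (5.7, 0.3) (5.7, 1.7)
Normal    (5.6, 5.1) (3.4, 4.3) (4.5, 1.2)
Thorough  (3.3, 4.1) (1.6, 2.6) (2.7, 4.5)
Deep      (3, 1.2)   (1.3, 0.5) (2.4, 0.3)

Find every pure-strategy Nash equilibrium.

(Light, Deep); (Normal, Normal)

(Light, Normal): Alex can switch to Normal (2.9 → 5.6). Not NE.
(Light, Thorough): Bailey can switch to Deep (0.3 → 1.7). Not NE.
(Light, Deep): Alex gets 5.7, best alternative 4.5; Bailey gets 1.7, best alternative 0.3. No profitable deviation — NE.
(Normal, Normal): Alex gets 5.6, best alternative 3.3; Bailey gets 5.1, best alternative 4.3. No profitable deviation — NE.
(Normal, Thorough): Alex can switch to Light (3.4 → 5.7). Not NE.
(Normal, Deep): Alex can switch to Light (4.5 → 5.7). Not NE.
(Thorough, Normal): Alex can switch to Normal (3.3 → 5.6). Not NE.
(Thorough, Thorough): Alex can switch to Light (1.6 → 5.7). Not NE.
(Thorough, Deep): Alex can switch to Light (2.7 → 5.7). Not NE.
(Deep, Normal): Alex can switch to Normal (3 → 5.6). Not NE.
(The remaining 2 profiles each have a profitable deviation by the same check.)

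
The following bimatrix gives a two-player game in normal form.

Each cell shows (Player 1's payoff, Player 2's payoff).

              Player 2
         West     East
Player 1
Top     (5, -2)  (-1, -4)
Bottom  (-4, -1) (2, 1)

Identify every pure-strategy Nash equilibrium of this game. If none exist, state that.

The pure Nash equilibria are (Top, West) and (Bottom, East).

Mark each player's best response to every combination of opponents' strategies; a profile where every player is best-responding is a pure Nash equilibrium.
Player 1 against West: payoffs 5, -4 → best response Top.
Player 1 against East: payoffs -1, 2 → best response Bottom.
Player 2 against Top: payoffs -2, -4 → best response West.
Player 2 against Bottom: payoffs -1, 1 → best response East.
Mutual best responses: (Top, West); (Bottom, East).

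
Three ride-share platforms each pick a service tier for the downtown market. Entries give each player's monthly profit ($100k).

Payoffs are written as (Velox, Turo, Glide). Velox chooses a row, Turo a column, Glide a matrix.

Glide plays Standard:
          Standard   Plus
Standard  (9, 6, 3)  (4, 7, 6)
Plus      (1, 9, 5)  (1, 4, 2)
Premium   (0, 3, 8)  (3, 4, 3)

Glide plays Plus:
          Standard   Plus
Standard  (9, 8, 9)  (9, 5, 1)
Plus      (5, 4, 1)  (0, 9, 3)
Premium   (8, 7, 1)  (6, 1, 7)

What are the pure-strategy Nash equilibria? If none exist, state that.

The pure Nash equilibria are (Standard, Standard, Plus); (Standard, Plus, Standard).

Check each profile: it is a Nash equilibrium iff no player can strictly gain by switching unilaterally.
(Standard, Standard, Standard): Turo can switch to Plus (6 → 7). Not NE.
(Standard, Standard, Plus): Velox gets 9, best alternative 8; Turo gets 8, best alternative 5; Glide gets 9, best alternative 3. No profitable deviation — NE.
(Standard, Plus, Standard): Velox gets 4, best alternative 3; Turo gets 7, best alternative 6; Glide gets 6, best alternative 1. No profitable deviation — NE.
(Standard, Plus, Plus): Turo can switch to Standard (5 → 8). Not NE.
(Plus, Standard, Standard): Velox can switch to Standard (1 → 9). Not NE.
(Plus, Standard, Plus): Velox can switch to Standard (5 → 9). Not NE.
(Plus, Plus, Standard): Velox can switch to Standard (1 → 4). Not NE.
(Plus, Plus, Plus): Velox can switch to Standard (0 → 9). Not NE.
(Premium, Standard, Standard): Velox can switch to Standard (0 → 9). Not NE.
(Premium, Standard, Plus): Velox can switch to Standard (8 → 9). Not NE.
(The remaining 2 profiles each have a profitable deviation by the same check.)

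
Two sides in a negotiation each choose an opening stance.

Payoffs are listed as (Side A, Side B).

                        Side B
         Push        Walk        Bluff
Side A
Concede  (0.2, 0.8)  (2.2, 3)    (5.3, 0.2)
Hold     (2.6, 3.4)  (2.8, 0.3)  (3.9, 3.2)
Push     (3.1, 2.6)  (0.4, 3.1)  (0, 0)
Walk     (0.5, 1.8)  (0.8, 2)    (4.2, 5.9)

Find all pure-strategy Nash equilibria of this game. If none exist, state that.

Side A against Push: payoffs 0.2, 2.6, 3.1, 0.5 → best response Push.
Side A against Walk: payoffs 2.2, 2.8, 0.4, 0.8 → best response Hold.
Side A against Bluff: payoffs 5.3, 3.9, 0, 4.2 → best response Concede.
Side B against Concede: payoffs 0.8, 3, 0.2 → best response Walk.
Side B against Hold: payoffs 3.4, 0.3, 3.2 → best response Push.
Side B against Push: payoffs 2.6, 3.1, 0 → best response Walk.
Side B against Walk: payoffs 1.8, 2, 5.9 → best response Bluff.
No profile is a mutual best response for all players.

No pure-strategy Nash equilibrium.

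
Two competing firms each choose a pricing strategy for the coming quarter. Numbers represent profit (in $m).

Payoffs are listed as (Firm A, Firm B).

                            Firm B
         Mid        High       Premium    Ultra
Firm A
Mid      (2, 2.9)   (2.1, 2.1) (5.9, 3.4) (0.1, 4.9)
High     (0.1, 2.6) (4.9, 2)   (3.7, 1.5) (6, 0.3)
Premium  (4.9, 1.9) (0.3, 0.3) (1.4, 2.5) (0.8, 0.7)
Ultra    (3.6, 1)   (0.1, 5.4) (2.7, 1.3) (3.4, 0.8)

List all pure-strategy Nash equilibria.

There is no pure-strategy Nash equilibrium.

Firm A against Mid: payoffs 2, 0.1, 4.9, 3.6 → best response Premium.
Firm A against High: payoffs 2.1, 4.9, 0.3, 0.1 → best response High.
Firm A against Premium: payoffs 5.9, 3.7, 1.4, 2.7 → best response Mid.
Firm A against Ultra: payoffs 0.1, 6, 0.8, 3.4 → best response High.
Firm B against Mid: payoffs 2.9, 2.1, 3.4, 4.9 → best response Ultra.
Firm B against High: payoffs 2.6, 2, 1.5, 0.3 → best response Mid.
Firm B against Premium: payoffs 1.9, 0.3, 2.5, 0.7 → best response Premium.
Firm B against Ultra: payoffs 1, 5.4, 1.3, 0.8 → best response High.
No profile is a mutual best response for all players.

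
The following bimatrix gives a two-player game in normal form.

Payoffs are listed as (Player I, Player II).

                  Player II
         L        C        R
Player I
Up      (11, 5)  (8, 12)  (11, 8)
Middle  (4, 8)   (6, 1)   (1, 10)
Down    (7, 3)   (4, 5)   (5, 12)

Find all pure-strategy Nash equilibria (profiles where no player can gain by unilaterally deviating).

Mark each player's best response to every combination of opponents' strategies; a profile where every player is best-responding is a pure Nash equilibrium.
Player I against L: payoffs 11, 4, 7 → best response Up.
Player I against C: payoffs 8, 6, 4 → best response Up.
Player I against R: payoffs 11, 1, 5 → best response Up.
Player II against Up: payoffs 5, 12, 8 → best response C.
Player II against Middle: payoffs 8, 1, 10 → best response R.
Player II against Down: payoffs 3, 5, 12 → best response R.
Mutual best responses: (Up, C).

Pure NE: (Up, C)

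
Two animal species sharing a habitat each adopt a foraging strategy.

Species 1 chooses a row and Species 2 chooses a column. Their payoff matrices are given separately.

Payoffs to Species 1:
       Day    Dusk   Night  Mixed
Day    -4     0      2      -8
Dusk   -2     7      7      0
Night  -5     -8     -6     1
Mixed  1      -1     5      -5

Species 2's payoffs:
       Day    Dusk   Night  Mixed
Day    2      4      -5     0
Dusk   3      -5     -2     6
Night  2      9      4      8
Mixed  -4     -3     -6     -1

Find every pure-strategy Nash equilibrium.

Mark each player's best response to every combination of opponents' strategies; a profile where every player is best-responding is a pure Nash equilibrium.
Species 1 against Day: payoffs -4, -2, -5, 1 → best response Mixed.
Species 1 against Dusk: payoffs 0, 7, -8, -1 → best response Dusk.
Species 1 against Night: payoffs 2, 7, -6, 5 → best response Dusk.
Species 1 against Mixed: payoffs -8, 0, 1, -5 → best response Night.
Species 2 against Day: payoffs 2, 4, -5, 0 → best response Dusk.
Species 2 against Dusk: payoffs 3, -5, -2, 6 → best response Mixed.
Species 2 against Night: payoffs 2, 9, 4, 8 → best response Dusk.
Species 2 against Mixed: payoffs -4, -3, -6, -1 → best response Mixed.
No profile is a mutual best response for all players.

This game has no pure Nash equilibrium.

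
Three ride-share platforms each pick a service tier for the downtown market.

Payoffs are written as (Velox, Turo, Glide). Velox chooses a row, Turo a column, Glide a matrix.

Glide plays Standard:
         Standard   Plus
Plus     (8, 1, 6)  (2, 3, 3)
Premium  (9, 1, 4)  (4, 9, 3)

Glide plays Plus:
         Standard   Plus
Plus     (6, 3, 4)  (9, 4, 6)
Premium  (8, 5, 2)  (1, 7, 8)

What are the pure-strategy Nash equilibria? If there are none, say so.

Pure NE: (Plus, Plus, Plus)

Velox against (Standard, Standard): payoffs 8, 9 → best response Premium.
Velox against (Standard, Plus): payoffs 6, 8 → best response Premium.
Velox against (Plus, Standard): payoffs 2, 4 → best response Premium.
Velox against (Plus, Plus): payoffs 9, 1 → best response Plus.
Turo against (Plus, Standard): payoffs 1, 3 → best response Plus.
Turo against (Plus, Plus): payoffs 3, 4 → best response Plus.
Turo against (Premium, Standard): payoffs 1, 9 → best response Plus.
Turo against (Premium, Plus): payoffs 5, 7 → best response Plus.
Glide against (Plus, Standard): payoffs 6, 4 → best response Standard.
Glide against (Plus, Plus): payoffs 3, 6 → best response Plus.
Glide against (Premium, Standard): payoffs 4, 2 → best response Standard.
Glide against (Premium, Plus): payoffs 3, 8 → best response Plus.
Mutual best responses: (Plus, Plus, Plus).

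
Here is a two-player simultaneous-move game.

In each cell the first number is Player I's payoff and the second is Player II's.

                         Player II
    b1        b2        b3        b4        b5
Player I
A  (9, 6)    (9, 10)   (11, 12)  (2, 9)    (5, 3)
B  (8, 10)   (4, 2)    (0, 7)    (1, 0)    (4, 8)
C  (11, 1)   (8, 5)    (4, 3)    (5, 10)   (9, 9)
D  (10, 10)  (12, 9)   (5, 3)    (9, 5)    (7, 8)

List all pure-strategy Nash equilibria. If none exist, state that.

For each strategy profile, look for a profitable unilateral deviation.
(A, b1): Player I can switch to C (9 → 11). Not NE.
(A, b2): Player I can switch to D (9 → 12). Not NE.
(A, b3): Player I gets 11, best alternative 5; Player II gets 12, best alternative 10. No profitable deviation — NE.
(A, b4): Player I can switch to C (2 → 5). Not NE.
(A, b5): Player I can switch to C (5 → 9). Not NE.
(B, b1): Player I can switch to A (8 → 9). Not NE.
(B, b2): Player I can switch to A (4 → 9). Not NE.
(B, b3): Player I can switch to A (0 → 11). Not NE.
(B, b4): Player I can switch to A (1 → 2). Not NE.
(The remaining 11 profiles each have a profitable deviation by the same check.)

Pure NE: (A, b3)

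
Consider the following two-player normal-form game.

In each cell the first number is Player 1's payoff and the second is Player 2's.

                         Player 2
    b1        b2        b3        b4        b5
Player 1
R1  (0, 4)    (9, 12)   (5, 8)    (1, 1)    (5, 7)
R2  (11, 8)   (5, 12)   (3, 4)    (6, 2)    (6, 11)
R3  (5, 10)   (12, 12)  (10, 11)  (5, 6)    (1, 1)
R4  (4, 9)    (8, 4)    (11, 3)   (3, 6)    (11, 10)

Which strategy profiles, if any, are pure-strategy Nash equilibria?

(R1, b1): Player 1 can switch to R2 (0 → 11). Not NE.
(R1, b2): Player 1 can switch to R3 (9 → 12). Not NE.
(R1, b3): Player 1 can switch to R3 (5 → 10). Not NE.
(R1, b4): Player 1 can switch to R2 (1 → 6). Not NE.
(R1, b5): Player 1 can switch to R2 (5 → 6). Not NE.
(R2, b1): Player 2 can switch to b2 (8 → 12). Not NE.
(R2, b2): Player 1 can switch to R1 (5 → 9). Not NE.
(R2, b3): Player 1 can switch to R1 (3 → 5). Not NE.
(R2, b4): Player 2 can switch to b1 (2 → 8). Not NE.
(R2, b5): Player 1 can switch to R4 (6 → 11). Not NE.
(R3, b2): Player 1 gets 12, best alternative 9; Player 2 gets 12, best alternative 11. No profitable deviation — NE.
(R4, b5): Player 1 gets 11, best alternative 6; Player 2 gets 10, best alternative 9. No profitable deviation — NE.
(The remaining 8 profiles each have a profitable deviation by the same check.)

The pure Nash equilibria are (R3, b2) and (R4, b5).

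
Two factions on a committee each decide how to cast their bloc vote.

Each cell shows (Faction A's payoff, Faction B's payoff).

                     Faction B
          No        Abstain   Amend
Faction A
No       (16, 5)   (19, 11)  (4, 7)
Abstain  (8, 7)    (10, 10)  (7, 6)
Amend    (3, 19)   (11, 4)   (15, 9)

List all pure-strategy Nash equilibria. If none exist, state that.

Faction A against No: payoffs 16, 8, 3 → best response No.
Faction A against Abstain: payoffs 19, 10, 11 → best response No.
Faction A against Amend: payoffs 4, 7, 15 → best response Amend.
Faction B against No: payoffs 5, 11, 7 → best response Abstain.
Faction B against Abstain: payoffs 7, 10, 6 → best response Abstain.
Faction B against Amend: payoffs 19, 4, 9 → best response No.
Mutual best responses: (No, Abstain).

The unique pure-strategy Nash equilibrium is (No, Abstain).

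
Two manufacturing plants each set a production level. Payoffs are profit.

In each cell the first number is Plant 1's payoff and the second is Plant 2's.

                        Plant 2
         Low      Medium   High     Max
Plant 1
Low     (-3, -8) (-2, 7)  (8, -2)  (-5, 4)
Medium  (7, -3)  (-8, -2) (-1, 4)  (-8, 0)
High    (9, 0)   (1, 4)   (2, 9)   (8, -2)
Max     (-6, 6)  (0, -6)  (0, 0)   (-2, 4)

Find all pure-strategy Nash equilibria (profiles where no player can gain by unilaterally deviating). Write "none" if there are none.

For each player, find the best response to each opponent profile; mutual best responses are the pure NE.
Plant 1 against Low: payoffs -3, 7, 9, -6 → best response High.
Plant 1 against Medium: payoffs -2, -8, 1, 0 → best response High.
Plant 1 against High: payoffs 8, -1, 2, 0 → best response Low.
Plant 1 against Max: payoffs -5, -8, 8, -2 → best response High.
Plant 2 against Low: payoffs -8, 7, -2, 4 → best response Medium.
Plant 2 against Medium: payoffs -3, -2, 4, 0 → best response High.
Plant 2 against High: payoffs 0, 4, 9, -2 → best response High.
Plant 2 against Max: payoffs 6, -6, 0, 4 → best response Low.
No profile is a mutual best response for all players.

This game has no pure Nash equilibrium.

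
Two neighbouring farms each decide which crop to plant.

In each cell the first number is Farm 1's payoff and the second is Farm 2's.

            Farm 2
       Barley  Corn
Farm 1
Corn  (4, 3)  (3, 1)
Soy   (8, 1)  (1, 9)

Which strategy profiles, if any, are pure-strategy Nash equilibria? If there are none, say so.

This game has no pure Nash equilibrium.

Farm 1 against Barley: payoffs 4, 8 → best response Soy.
Farm 1 against Corn: payoffs 3, 1 → best response Corn.
Farm 2 against Corn: payoffs 3, 1 → best response Barley.
Farm 2 against Soy: payoffs 1, 9 → best response Corn.
No profile is a mutual best response for all players.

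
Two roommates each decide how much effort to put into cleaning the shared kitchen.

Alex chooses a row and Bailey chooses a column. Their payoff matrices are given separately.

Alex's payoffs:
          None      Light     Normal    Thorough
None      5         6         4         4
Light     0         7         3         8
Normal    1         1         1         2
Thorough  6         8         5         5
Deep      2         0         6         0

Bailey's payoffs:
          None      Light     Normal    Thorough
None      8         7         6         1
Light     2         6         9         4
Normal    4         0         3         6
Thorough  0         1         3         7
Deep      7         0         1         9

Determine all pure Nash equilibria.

Alex against None: payoffs 5, 0, 1, 6, 2 → best response Thorough.
Alex against Light: payoffs 6, 7, 1, 8, 0 → best response Thorough.
Alex against Normal: payoffs 4, 3, 1, 5, 6 → best response Deep.
Alex against Thorough: payoffs 4, 8, 2, 5, 0 → best response Light.
Bailey against None: payoffs 8, 7, 6, 1 → best response None.
Bailey against Light: payoffs 2, 6, 9, 4 → best response Normal.
Bailey against Normal: payoffs 4, 0, 3, 6 → best response Thorough.
Bailey against Thorough: payoffs 0, 1, 3, 7 → best response Thorough.
Bailey against Deep: payoffs 7, 0, 1, 9 → best response Thorough.
No profile is a mutual best response for all players.

There is no pure-strategy Nash equilibrium.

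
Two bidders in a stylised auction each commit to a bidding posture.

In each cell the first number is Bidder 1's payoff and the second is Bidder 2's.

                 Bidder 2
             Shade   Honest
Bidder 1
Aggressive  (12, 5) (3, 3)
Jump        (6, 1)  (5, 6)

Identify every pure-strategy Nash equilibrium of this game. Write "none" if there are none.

The pure Nash equilibria are (Aggressive, Shade); (Jump, Honest).

Check each profile: it is a Nash equilibrium iff no player can strictly gain by switching unilaterally.
(Aggressive, Shade): Bidder 1 gets 12, best alternative 6; Bidder 2 gets 5, best alternative 3. No profitable deviation — NE.
(Aggressive, Honest): Bidder 1 can switch to Jump (3 → 5). Not NE.
(Jump, Shade): Bidder 1 can switch to Aggressive (6 → 12). Not NE.
(Jump, Honest): Bidder 1 gets 5, best alternative 3; Bidder 2 gets 6, best alternative 1. No profitable deviation — NE.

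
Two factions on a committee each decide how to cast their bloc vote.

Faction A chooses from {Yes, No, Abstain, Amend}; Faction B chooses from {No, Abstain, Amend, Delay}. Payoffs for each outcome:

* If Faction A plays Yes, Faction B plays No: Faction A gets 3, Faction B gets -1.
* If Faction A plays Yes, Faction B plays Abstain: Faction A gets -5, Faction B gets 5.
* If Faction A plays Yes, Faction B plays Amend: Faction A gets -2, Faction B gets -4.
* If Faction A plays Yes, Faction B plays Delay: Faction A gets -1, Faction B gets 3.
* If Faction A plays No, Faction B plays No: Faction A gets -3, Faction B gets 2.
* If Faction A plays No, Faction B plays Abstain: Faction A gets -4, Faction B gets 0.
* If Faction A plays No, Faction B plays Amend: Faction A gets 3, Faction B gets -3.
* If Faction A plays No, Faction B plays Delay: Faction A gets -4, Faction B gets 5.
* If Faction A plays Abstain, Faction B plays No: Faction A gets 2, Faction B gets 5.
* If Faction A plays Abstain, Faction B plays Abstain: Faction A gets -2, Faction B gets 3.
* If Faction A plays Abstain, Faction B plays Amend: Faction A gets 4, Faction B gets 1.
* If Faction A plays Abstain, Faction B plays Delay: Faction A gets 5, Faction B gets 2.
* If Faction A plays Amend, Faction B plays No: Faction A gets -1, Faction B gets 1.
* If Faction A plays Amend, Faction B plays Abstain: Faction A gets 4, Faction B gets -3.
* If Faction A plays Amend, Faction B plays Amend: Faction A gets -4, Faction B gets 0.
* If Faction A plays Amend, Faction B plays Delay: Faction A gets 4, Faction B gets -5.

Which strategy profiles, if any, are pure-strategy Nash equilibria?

For each strategy profile, look for a profitable unilateral deviation.
(Yes, No): Faction B can switch to Abstain (-1 → 5). Not NE.
(Yes, Abstain): Faction A can switch to No (-5 → -4). Not NE.
(Yes, Amend): Faction A can switch to No (-2 → 3). Not NE.
(Yes, Delay): Faction A can switch to Abstain (-1 → 5). Not NE.
(No, No): Faction A can switch to Yes (-3 → 3). Not NE.
(No, Abstain): Faction A can switch to Abstain (-4 → -2). Not NE.
(No, Amend): Faction A can switch to Abstain (3 → 4). Not NE.
(No, Delay): Faction A can switch to Yes (-4 → -1). Not NE.
(Abstain, No): Faction A can switch to Yes (2 → 3). Not NE.
(Abstain, Abstain): Faction A can switch to Amend (-2 → 4). Not NE.
(Abstain, Amend): Faction B can switch to No (1 → 5). Not NE.
(Abstain, Delay): Faction B can switch to No (2 → 5). Not NE.
(The remaining 4 profiles each have a profitable deviation by the same check.)

No pure-strategy Nash equilibrium.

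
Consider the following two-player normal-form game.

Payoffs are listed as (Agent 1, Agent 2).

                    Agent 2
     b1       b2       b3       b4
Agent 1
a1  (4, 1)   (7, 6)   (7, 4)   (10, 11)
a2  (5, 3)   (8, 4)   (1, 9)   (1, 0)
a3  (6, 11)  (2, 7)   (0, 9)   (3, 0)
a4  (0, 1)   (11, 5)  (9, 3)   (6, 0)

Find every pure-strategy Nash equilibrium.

(a1, b4) and (a3, b1) and (a4, b2)

(a1, b1): Agent 1 can switch to a2 (4 → 5). Not NE.
(a1, b2): Agent 1 can switch to a2 (7 → 8). Not NE.
(a1, b3): Agent 1 can switch to a4 (7 → 9). Not NE.
(a1, b4): Agent 1 gets 10, best alternative 6; Agent 2 gets 11, best alternative 6. No profitable deviation — NE.
(a2, b1): Agent 1 can switch to a3 (5 → 6). Not NE.
(a2, b2): Agent 1 can switch to a4 (8 → 11). Not NE.
(a2, b3): Agent 1 can switch to a1 (1 → 7). Not NE.
(a3, b1): Agent 1 gets 6, best alternative 5; Agent 2 gets 11, best alternative 9. No profitable deviation — NE.
(a4, b2): Agent 1 gets 11, best alternative 8; Agent 2 gets 5, best alternative 3. No profitable deviation — NE.
(The remaining 7 profiles each have a profitable deviation by the same check.)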